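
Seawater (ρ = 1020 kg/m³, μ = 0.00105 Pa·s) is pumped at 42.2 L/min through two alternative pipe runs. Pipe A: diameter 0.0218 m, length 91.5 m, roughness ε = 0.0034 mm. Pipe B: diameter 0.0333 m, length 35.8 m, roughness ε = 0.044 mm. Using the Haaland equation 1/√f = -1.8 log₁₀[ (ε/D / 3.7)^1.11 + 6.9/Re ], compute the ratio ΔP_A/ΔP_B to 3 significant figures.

ΔP_A/ΔP_B ≈ 17.5

Pipe A: V = Q/A = 0.0007033/0.0003733 = 1.884 m/s; Re = 3.99e+04; ε/D = 0.000156; Haaland → f = 0.0222; ΔP_A = f(L/D)(ρV²/2) = 1.687e+05 Pa.
Pipe B: V = Q/A = 0.0007033/0.0008709 = 0.8076 m/s; Re = 2.612e+04; ε/D = 0.00132; Haaland → f = 0.02696; ΔP_B = f(L/D)(ρV²/2) = 9639 Pa.
ΔP_A/ΔP_B = 1.687e+05/9639 = 17.5.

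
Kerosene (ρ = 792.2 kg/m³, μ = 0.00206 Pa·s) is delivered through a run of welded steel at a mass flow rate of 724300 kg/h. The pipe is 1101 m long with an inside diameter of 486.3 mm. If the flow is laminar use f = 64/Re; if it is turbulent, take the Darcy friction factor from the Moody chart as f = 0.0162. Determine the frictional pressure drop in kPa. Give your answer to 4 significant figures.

ṁ = 724300 kg/h = 724300/3600 = 201.2 kg/s.
A = πD²/4 = π(0.4863)²/4 = 0.1857 m²; mean velocity V = ṁ/(ρA) = 201.2/(792.2 · 0.1857) = 1.367 m/s.
Reynolds number Re = ρVD/μ = 792.2 · 1.367 · 0.4863 / 0.00206 = 2.557e+05.
Re > 4000 → turbulent; use the Moody-chart value f = 0.0162.
Darcy-Weisbach: ΔP = f(L/D)(ρV²/2) = 0.0162·(1101/0.4863)·(792.2·1.367²/2) = 0.0162·2264·740.6 = 2.716e+04 Pa.
ΔP = 2.716e+04 Pa = 27.16 kPa.

ΔP ≈ 27.16 kPa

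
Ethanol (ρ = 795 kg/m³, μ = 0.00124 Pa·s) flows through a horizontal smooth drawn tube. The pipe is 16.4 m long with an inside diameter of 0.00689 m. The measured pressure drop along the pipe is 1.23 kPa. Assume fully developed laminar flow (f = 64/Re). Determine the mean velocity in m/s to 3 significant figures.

V ≈ 0.0897 m/s

For laminar flow, f = 64/Re with Re = ρVD/μ, so Darcy-Weisbach reduces to ΔP = 32μLV/D². Solving for V: V = ΔP·D²/(32μL) = 1230·(0.00689)²/(32·0.00124·16.4) = 0.08973 m/s.
Check: Re = ρVD/μ = 795·0.08973·0.00689/0.00124 = 396.4 < 2300, so the laminar assumption holds.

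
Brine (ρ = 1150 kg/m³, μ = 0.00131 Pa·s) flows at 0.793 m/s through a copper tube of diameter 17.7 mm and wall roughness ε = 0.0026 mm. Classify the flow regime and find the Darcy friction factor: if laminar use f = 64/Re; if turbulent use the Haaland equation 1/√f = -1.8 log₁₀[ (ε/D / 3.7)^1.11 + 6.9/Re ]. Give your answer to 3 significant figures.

f ≈ 0.0294

Re = ρVD/μ = 1150·0.793·0.0177/0.00131 = 1.232e+04.
Re > 4000 → turbulent. ε/D = 2.6e-06/0.0177 = 0.000147; Haaland: 1/√f = -1.8 log₁₀[1.3e-05 + 0.00056] = 5.835, so f = 0.02937.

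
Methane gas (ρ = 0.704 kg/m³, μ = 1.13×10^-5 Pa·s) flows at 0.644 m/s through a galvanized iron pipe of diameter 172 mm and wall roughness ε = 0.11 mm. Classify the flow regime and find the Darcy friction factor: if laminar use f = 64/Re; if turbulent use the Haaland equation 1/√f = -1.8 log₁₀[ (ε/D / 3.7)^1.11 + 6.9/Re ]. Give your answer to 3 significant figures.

Re = ρVD/μ = 0.704·0.644·0.172/1.13e-05 = 6901.
Re > 4000 → turbulent. ε/D = 0.00011/0.172 = 0.00064; Haaland: 1/√f = -1.8 log₁₀[6.67e-05 + 0.001] = 5.35, so f = 0.03494.

f ≈ 0.0349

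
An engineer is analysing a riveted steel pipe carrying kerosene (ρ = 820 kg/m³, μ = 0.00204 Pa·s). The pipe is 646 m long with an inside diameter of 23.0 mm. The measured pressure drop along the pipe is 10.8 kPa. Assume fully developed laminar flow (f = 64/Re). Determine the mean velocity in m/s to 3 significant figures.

V ≈ 0.135 m/s

For laminar flow, f = 64/Re with Re = ρVD/μ, so Darcy-Weisbach reduces to ΔP = 32μLV/D². Solving for V: V = ΔP·D²/(32μL) = 1.08e+04·(0.023)²/(32·0.00204·646) = 0.1355 m/s.
Check: Re = ρVD/μ = 820·0.1355·0.023/0.00204 = 1253 < 2300, so the laminar assumption holds.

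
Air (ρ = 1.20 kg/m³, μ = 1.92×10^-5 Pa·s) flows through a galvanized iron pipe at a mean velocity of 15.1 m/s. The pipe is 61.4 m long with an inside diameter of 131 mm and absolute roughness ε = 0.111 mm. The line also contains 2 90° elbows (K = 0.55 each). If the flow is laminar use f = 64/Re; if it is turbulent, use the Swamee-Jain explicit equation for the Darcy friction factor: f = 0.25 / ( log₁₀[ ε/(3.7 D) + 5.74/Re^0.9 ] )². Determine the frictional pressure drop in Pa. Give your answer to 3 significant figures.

ΔP ≈ 1520 Pa

Reynolds number Re = ρVD/μ = 1.2 · 15.1 · 0.131 / 1.92e-05 = 1.236e+05.
Re > 4000 → turbulent. Relative roughness ε/D = 0.000111/0.131 = 0.000847. Swamee-Jain: f = 0.25/(log₁₀[0.000847/3.7 + 5.74/1.236e+05^0.9])² = 0.25/(log₁₀[0.000229 + 0.00015])² = 0.25/(-3.421)² = 0.02136.
Total minor-loss coefficient ΣK = 2·0.55 = 1.1.
ΔP = [f·L/D + ΣK]·(ρV²/2) = [0.02136·61.4/0.131 + 1.1]·(1.2·15.1²/2) = [10.01 + 1.1]·136.8 = 1520 Pa.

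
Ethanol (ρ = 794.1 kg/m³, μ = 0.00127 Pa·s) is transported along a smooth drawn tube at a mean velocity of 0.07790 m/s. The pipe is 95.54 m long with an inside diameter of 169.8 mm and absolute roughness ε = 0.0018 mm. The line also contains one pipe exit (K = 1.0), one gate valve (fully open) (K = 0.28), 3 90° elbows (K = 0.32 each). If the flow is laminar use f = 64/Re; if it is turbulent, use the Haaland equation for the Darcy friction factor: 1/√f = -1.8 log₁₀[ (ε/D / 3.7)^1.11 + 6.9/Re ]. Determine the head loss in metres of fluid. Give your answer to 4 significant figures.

h_f ≈ 0.006361 m

Reynolds number Re = ρVD/μ = 794.1 · 0.0779 · 0.1698 / 0.00127 = 8271.
Re > 4000 → turbulent. Relative roughness ε/D = 1.8e-06/0.1698 = 1.06e-05. Haaland: 1/√f = -1.8 log₁₀[(1.06e-05/3.7)^1.11 + 6.9/8271] = -1.8 log₁₀[7.04e-07 + 0.000834] = 5.541, so f = 0.03257.
Total minor-loss coefficient ΣK = 1·1 + 1·0.28 + 3·0.32 = 2.24.
ΔP = [f·L/D + ΣK]·(ρV²/2) = [0.03257·95.54/0.1698 + 2.24]·(794.1·0.0779²/2) = [18.33 + 2.24]·2.409 = 49.55 Pa.
Head loss h_f = ΔP/(ρg) = 49.55/(794.1·9.81) = 0.006361 m.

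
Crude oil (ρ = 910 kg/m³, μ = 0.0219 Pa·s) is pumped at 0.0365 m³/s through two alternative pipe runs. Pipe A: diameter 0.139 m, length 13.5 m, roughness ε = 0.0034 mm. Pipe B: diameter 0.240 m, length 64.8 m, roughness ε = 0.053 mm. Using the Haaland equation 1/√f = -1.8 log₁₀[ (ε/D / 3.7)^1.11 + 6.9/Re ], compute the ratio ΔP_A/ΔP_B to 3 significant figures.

Pipe A: V = Q/A = 0.0365/0.01517 = 2.405 m/s; Re = 1.389e+04; ε/D = 2.45e-05; Haaland → f = 0.0283; ΔP_A = f(L/D)(ρV²/2) = 7236 Pa.
Pipe B: V = Q/A = 0.0365/0.04524 = 0.8068 m/s; Re = 8046; ε/D = 0.000221; Haaland → f = 0.03304; ΔP_B = f(L/D)(ρV²/2) = 2642 Pa.
ΔP_A/ΔP_B = 7236/2642 = 2.74.

ΔP_A/ΔP_B ≈ 2.74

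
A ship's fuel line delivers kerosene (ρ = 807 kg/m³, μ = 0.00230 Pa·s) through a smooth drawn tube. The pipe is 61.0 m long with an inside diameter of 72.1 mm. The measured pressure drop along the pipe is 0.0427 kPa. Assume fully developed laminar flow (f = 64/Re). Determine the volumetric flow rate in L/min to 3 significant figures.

For laminar flow, f = 64/Re with Re = ρVD/μ, so Darcy-Weisbach reduces to ΔP = 32μLV/D². Solving for V: V = ΔP·D²/(32μL) = 42.7·(0.0721)²/(32·0.0023·61) = 0.04944 m/s.
Check: Re = ρVD/μ = 807·0.04944·0.0721/0.0023 = 1251 < 2300, so the laminar assumption holds.
Q = V·A = 0.04944·(π/4·0.0721²) = 0.0002019 m³/s = 12.1 L/min.

Q ≈ 12.1 L/min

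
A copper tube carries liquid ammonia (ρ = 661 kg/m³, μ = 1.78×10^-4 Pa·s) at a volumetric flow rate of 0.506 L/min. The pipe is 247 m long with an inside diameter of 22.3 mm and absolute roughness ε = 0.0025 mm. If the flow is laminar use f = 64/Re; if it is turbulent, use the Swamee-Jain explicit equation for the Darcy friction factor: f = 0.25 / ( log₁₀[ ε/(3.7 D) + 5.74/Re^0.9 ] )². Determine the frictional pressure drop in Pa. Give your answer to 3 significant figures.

ΔP ≈ 61.1 Pa

Q = 0.506 L/min = 0.506/60000 = 8.433e-06 m³/s.
Cross-sectional area A = πD²/4 = π(0.0223)²/4 = 0.0003906 m²; mean velocity V = Q/A = 8.433e-06/0.0003906 = 0.02159 m/s.
Reynolds number Re = ρVD/μ = 661 · 0.02159 · 0.0223 / 0.000178 = 1788.
Re < 2300 → laminar flow, so f = 64/Re = 64/1788 = 0.03579 (the turbulent correlation is not needed).
Darcy-Weisbach: ΔP = f(L/D)(ρV²/2) = 0.03579·(247/0.0223)·(661·0.02159²/2) = 0.03579·1.108e+04·0.1541 = 61.09 Pa.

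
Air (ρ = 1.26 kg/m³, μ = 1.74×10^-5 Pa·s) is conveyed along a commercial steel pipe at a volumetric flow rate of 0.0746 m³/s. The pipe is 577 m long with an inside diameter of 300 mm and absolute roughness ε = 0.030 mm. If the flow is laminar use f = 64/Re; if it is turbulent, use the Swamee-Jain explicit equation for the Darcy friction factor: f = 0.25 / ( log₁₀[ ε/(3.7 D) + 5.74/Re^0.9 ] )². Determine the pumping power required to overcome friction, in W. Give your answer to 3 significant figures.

P ≈ 2.54 W

Cross-sectional area A = πD²/4 = π(0.3)²/4 = 0.07069 m²; mean velocity V = Q/A = 0.0746/0.07069 = 1.055 m/s.
Reynolds number Re = ρVD/μ = 1.26 · 1.055 · 0.3 / 1.74e-05 = 2.293e+04.
Re > 4000 → turbulent. Relative roughness ε/D = 3e-05/0.3 = 0.0001. Swamee-Jain: f = 0.25/(log₁₀[0.0001/3.7 + 5.74/2.293e+04^0.9])² = 0.25/(log₁₀[2.7e-05 + 0.000683])² = 0.25/(-3.149)² = 0.02522.
Darcy-Weisbach: ΔP = f(L/D)(ρV²/2) = 0.02522·(577/0.3)·(1.26·1.055²/2) = 0.02522·1923·0.7017 = 34.03 Pa.
Pumping power P = QΔP = 0.0746·34.03 = 2.539 W = 2.54 W.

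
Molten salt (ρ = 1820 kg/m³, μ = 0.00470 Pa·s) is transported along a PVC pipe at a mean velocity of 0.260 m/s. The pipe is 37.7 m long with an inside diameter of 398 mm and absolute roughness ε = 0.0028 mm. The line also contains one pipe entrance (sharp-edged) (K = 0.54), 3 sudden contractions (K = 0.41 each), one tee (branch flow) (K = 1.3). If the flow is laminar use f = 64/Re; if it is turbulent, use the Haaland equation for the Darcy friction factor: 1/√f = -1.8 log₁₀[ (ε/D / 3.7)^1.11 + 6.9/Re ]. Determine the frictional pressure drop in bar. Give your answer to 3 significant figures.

ΔP ≈ 0.00316 bar

Reynolds number Re = ρVD/μ = 1820 · 0.26 · 0.398 / 0.0047 = 4.007e+04.
Re > 4000 → turbulent. Relative roughness ε/D = 2.8e-06/0.398 = 7.04e-06. Haaland: 1/√f = -1.8 log₁₀[(7.04e-06/3.7)^1.11 + 6.9/4.007e+04] = -1.8 log₁₀[4.46e-07 + 0.000172] = 6.773, so f = 0.0218.
Total minor-loss coefficient ΣK = 1·0.54 + 3·0.41 + 1·1.3 = 3.07.
ΔP = [f·L/D + ΣK]·(ρV²/2) = [0.0218·37.7/0.398 + 3.07]·(1820·0.26²/2) = [2.065 + 3.07]·61.52 = 315.9 Pa.
ΔP = 315.9 Pa = 0.00316 bar.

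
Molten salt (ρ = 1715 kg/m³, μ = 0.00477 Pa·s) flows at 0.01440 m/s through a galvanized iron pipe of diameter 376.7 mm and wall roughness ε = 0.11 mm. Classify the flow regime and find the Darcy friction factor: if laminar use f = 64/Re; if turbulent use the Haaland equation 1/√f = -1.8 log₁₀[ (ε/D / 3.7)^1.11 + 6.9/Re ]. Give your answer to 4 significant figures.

Re = ρVD/μ = 1715·0.0144·0.3767/0.00477 = 1950.
Re < 2300 → laminar, so f = 64/Re = 0.03282 (roughness is irrelevant in laminar flow).

f ≈ 0.03282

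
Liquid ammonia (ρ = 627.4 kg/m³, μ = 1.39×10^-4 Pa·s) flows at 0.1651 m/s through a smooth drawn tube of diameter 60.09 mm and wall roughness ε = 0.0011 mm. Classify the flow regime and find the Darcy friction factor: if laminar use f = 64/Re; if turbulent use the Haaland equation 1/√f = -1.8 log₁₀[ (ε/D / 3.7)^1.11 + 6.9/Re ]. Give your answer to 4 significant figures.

f ≈ 0.02128

Re = ρVD/μ = 627.4·0.1651·0.06009/0.000139 = 4.478e+04.
Re > 4000 → turbulent. ε/D = 1.1e-06/0.06009 = 1.83e-05; Haaland: 1/√f = -1.8 log₁₀[1.29e-06 + 0.000154] = 6.855, so f = 0.02128.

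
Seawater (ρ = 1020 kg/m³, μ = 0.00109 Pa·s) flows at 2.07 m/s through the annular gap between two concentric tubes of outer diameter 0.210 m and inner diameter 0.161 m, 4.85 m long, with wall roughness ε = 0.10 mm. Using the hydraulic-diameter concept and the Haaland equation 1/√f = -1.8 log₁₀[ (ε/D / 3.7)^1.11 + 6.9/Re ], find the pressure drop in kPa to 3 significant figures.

ΔP ≈ 5.44 kPa

Hydraulic diameter D_h = 4A/P = D_o - D_i = 0.21 - 0.161 = 0.049 m.
Re = ρVD_h/μ = 1020·2.07·0.049/0.00109 = 9.492e+04.
ε/D_h = 0.0001/0.049 = 0.00204; Haaland gives 1/√f = -1.8 log₁₀[0.000242+7.27e-05] = 6.305, so f = 0.02516.
ΔP = f(L/D_h)(ρV²/2) = 0.02516·4.85/0.049·2185 = 5442 Pa.
ΔP = 5.44 kPa.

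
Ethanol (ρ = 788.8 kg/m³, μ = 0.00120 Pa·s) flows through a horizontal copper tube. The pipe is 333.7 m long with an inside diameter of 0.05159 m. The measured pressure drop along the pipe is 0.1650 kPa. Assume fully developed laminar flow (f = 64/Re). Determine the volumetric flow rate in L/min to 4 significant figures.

Q ≈ 4.298 L/min

For laminar flow, f = 64/Re with Re = ρVD/μ, so Darcy-Weisbach reduces to ΔP = 32μLV/D². Solving for V: V = ΔP·D²/(32μL) = 165·(0.05159)²/(32·0.0012·333.7) = 0.03427 m/s.
Check: Re = ρVD/μ = 788.8·0.03427·0.05159/0.0012 = 1162 < 2300, so the laminar assumption holds.
Q = V·A = 0.03427·(π/4·0.05159²) = 7.164e-05 m³/s = 4.298 L/min.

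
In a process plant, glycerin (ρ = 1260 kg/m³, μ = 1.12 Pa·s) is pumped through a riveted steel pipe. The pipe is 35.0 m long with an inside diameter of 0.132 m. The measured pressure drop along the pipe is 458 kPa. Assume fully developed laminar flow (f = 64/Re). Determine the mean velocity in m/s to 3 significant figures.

For laminar flow, f = 64/Re with Re = ρVD/μ, so Darcy-Weisbach reduces to ΔP = 32μLV/D². Solving for V: V = ΔP·D²/(32μL) = 4.58e+05·(0.132)²/(32·1.12·35) = 6.362 m/s.
Check: Re = ρVD/μ = 1260·6.362·0.132/1.12 = 944.7 < 2300, so the laminar assumption holds.

V ≈ 6.36 m/s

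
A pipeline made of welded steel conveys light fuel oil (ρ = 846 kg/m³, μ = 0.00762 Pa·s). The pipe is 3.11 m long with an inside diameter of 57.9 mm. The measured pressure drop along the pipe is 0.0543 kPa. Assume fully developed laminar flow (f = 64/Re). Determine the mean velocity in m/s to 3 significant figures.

V ≈ 0.240 m/s

For laminar flow, f = 64/Re with Re = ρVD/μ, so Darcy-Weisbach reduces to ΔP = 32μLV/D². Solving for V: V = ΔP·D²/(32μL) = 54.3·(0.0579)²/(32·0.00762·3.11) = 0.24 m/s.
Check: Re = ρVD/μ = 846·0.24·0.0579/0.00762 = 1543 < 2300, so the laminar assumption holds.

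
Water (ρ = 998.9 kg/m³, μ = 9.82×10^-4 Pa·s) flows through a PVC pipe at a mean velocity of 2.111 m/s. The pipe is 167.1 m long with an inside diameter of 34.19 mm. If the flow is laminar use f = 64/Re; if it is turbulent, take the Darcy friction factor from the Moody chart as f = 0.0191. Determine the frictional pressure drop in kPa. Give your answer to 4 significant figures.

Reynolds number Re = ρVD/μ = 998.9 · 2.111 · 0.03419 / 0.000982 = 7.342e+04.
Re > 4000 → turbulent; use the Moody-chart value f = 0.0191.
Darcy-Weisbach: ΔP = f(L/D)(ρV²/2) = 0.0191·(167.1/0.03419)·(998.9·2.111²/2) = 0.0191·4887·2226 = 2.078e+05 Pa.
ΔP = 2.078e+05 Pa = 207.8 kPa.

ΔP ≈ 207.8 kPa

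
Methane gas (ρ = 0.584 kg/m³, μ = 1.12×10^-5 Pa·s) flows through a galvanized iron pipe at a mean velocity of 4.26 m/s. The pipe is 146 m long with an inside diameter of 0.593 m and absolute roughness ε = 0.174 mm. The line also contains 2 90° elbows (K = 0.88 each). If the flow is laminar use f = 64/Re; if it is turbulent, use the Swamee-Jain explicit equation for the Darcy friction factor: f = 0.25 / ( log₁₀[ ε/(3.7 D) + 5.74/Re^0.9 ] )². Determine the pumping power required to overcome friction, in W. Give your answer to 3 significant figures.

P ≈ 39.7 W

Reynolds number Re = ρVD/μ = 0.584 · 4.26 · 0.593 / 1.12e-05 = 1.317e+05.
Re > 4000 → turbulent. Relative roughness ε/D = 0.000174/0.593 = 0.000293. Swamee-Jain: f = 0.25/(log₁₀[0.000293/3.7 + 5.74/1.317e+05^0.9])² = 0.25/(log₁₀[7.93e-05 + 0.000142])² = 0.25/(-3.656)² = 0.01871.
Total minor-loss coefficient ΣK = 2·0.88 = 1.76.
ΔP = [f·L/D + ΣK]·(ρV²/2) = [0.01871·146/0.593 + 1.76]·(0.584·4.26²/2) = [4.606 + 1.76]·5.299 = 33.73 Pa.
Q = V·A = 4.26·0.2762 = 1.177 m³/s.
Pumping power P = QΔP = 1.177·33.73 = 39.69 W = 39.7 W.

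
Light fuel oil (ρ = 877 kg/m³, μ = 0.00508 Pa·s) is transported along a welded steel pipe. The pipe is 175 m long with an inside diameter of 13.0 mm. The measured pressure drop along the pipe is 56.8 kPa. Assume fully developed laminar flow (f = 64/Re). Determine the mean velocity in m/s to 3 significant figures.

V ≈ 0.337 m/s

For laminar flow, f = 64/Re with Re = ρVD/μ, so Darcy-Weisbach reduces to ΔP = 32μLV/D². Solving for V: V = ΔP·D²/(32μL) = 5.68e+04·(0.013)²/(32·0.00508·175) = 0.3374 m/s.
Check: Re = ρVD/μ = 877·0.3374·0.013/0.00508 = 757.3 < 2300, so the laminar assumption holds.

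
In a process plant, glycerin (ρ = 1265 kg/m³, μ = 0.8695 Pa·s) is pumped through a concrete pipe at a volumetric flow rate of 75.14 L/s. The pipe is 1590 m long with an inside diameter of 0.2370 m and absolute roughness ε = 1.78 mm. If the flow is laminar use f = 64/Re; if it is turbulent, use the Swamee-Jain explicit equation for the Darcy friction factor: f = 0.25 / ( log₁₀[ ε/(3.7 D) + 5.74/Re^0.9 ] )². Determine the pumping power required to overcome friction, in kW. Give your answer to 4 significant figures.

Q = 75.14 L/s = 75.14/1000 = 0.07514 m³/s.
Cross-sectional area A = πD²/4 = π(0.237)²/4 = 0.04412 m²; mean velocity V = Q/A = 0.07514/0.04412 = 1.703 m/s.
Reynolds number Re = ρVD/μ = 1265 · 1.703 · 0.237 / 0.87 = 587.3.
Re < 2300 → laminar flow, so f = 64/Re = 64/587.3 = 0.109 (the turbulent correlation is not needed).
Darcy-Weisbach: ΔP = f(L/D)(ρV²/2) = 0.109·(1590/0.237)·(1265·1.703²/2) = 0.109·6709·1835 = 1.342e+06 Pa.
Pumping power P = QΔP = 0.07514·1.342e+06 = 100800 W = 100.8 kW.

P ≈ 100.8 kW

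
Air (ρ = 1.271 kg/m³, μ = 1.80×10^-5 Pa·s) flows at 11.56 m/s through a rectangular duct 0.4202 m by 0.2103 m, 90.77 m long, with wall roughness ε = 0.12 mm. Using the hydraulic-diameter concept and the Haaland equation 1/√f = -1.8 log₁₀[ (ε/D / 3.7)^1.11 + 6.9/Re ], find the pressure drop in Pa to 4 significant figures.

ΔP ≈ 495.8 Pa

Hydraulic diameter D_h = 4A/P = 4·(0.4202·0.2103)/(2·(0.4202+0.2103)) = 0.3535/1.261 = 0.2803 m.
Re = ρVD_h/μ = 1.271·11.56·0.2803/1.8e-05 = 2.288e+05.
ε/D_h = 0.00012/0.2803 = 0.000428; Haaland gives 1/√f = -1.8 log₁₀[4.27e-05+3.02e-05] = 7.448, so f = 0.01803.
ΔP = f(L/D_h)(ρV²/2) = 0.01803·90.77/0.2803·84.92 = 495.8 Pa.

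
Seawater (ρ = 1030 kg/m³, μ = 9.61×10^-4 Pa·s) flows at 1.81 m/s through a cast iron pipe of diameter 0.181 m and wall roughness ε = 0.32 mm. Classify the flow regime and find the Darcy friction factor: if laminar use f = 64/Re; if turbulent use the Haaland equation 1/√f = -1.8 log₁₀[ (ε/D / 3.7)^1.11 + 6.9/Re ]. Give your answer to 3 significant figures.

f ≈ 0.0232

Re = ρVD/μ = 1030·1.81·0.181/0.000961 = 3.511e+05.
Re > 4000 → turbulent. ε/D = 0.00032/0.181 = 0.00177; Haaland: 1/√f = -1.8 log₁₀[0.000206 + 1.97e-05] = 6.564, so f = 0.02321.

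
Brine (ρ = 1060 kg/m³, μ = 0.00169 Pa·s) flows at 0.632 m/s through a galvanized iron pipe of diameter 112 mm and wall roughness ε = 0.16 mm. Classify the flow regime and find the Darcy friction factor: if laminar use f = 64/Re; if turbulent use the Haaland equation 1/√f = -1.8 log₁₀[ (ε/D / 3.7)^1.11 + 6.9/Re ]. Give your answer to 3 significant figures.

f ≈ 0.0252

Re = ρVD/μ = 1060·0.632·0.112/0.00169 = 4.44e+04.
Re > 4000 → turbulent. ε/D = 0.00016/0.112 = 0.00143; Haaland: 1/√f = -1.8 log₁₀[0.000163 + 0.000155] = 6.295, so f = 0.02523.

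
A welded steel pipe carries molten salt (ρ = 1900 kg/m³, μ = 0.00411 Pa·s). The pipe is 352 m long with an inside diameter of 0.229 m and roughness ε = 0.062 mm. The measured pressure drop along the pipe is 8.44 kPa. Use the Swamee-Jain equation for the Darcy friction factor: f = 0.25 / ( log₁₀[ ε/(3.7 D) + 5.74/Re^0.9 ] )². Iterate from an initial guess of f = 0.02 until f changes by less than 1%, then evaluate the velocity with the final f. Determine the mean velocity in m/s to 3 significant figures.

Rearranging Darcy-Weisbach: V = √(2·ΔP·D/(f·L·ρ)). With ε/D = 6.2e-05/0.229 = 0.000271, iterate starting from f = 0.02:
  f = 0.02 → V = √(2·8440·0.229/(0.02·352·1900)) = 0.5376 m/s; Re = ρVD/μ = 5.691e+04; f → 0.02129
  f = 0.02129 → V = 0.521 m/s; Re = 5.515e+04; f → 0.02142
Converged (Δf/f < 1%). With the final f = 0.02142: V = √(2·8440·0.229/(0.02142·352·1900)) = 0.5195 m/s.

V ≈ 0.519 m/s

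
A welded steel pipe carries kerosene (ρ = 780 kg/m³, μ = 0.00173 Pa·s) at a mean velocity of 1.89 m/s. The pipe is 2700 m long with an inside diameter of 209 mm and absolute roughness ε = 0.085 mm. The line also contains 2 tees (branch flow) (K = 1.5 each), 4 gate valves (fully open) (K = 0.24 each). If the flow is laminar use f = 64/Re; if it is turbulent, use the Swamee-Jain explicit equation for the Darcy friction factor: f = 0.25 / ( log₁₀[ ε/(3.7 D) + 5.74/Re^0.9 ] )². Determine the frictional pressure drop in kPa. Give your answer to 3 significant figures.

ΔP ≈ 341 kPa

Reynolds number Re = ρVD/μ = 780 · 1.89 · 0.209 / 0.00173 = 1.781e+05.
Re > 4000 → turbulent. Relative roughness ε/D = 8.5e-05/0.209 = 0.000407. Swamee-Jain: f = 0.25/(log₁₀[0.000407/3.7 + 5.74/1.781e+05^0.9])² = 0.25/(log₁₀[0.00011 + 0.000108])² = 0.25/(-3.662)² = 0.01864.
Total minor-loss coefficient ΣK = 2·1.5 + 4·0.24 = 3.96.
ΔP = [f·L/D + ΣK]·(ρV²/2) = [0.01864·2700/0.209 + 3.96]·(780·1.89²/2) = [240.9 + 3.96]·1393 = 3.411e+05 Pa.
ΔP = 3.411e+05 Pa = 341 kPa.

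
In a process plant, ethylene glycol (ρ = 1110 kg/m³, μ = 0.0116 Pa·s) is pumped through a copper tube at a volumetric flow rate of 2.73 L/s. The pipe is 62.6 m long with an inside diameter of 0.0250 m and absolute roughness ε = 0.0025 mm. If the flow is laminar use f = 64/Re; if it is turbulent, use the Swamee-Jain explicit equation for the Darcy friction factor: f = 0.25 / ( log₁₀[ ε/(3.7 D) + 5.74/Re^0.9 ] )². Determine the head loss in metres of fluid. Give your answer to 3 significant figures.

h_f ≈ 114 m

Q = 2.73 L/s = 2.73/1000 = 0.00273 m³/s.
Cross-sectional area A = πD²/4 = π(0.025)²/4 = 0.0004909 m²; mean velocity V = Q/A = 0.00273/0.0004909 = 5.562 m/s.
Reynolds number Re = ρVD/μ = 1110 · 5.562 · 0.025 / 0.0116 = 1.33e+04.
Re > 4000 → turbulent. Relative roughness ε/D = 2.5e-06/0.025 = 0.0001. Swamee-Jain: f = 0.25/(log₁₀[0.0001/3.7 + 5.74/1.33e+04^0.9])² = 0.25/(log₁₀[2.7e-05 + 0.00112])² = 0.25/(-2.942)² = 0.02888.
Darcy-Weisbach: ΔP = f(L/D)(ρV²/2) = 0.02888·(62.6/0.025)·(1110·5.562²/2) = 0.02888·2504·1.717e+04 = 1.241e+06 Pa.
Head loss h_f = ΔP/(ρg) = 1.241e+06/(1110·9.81) = 114 m.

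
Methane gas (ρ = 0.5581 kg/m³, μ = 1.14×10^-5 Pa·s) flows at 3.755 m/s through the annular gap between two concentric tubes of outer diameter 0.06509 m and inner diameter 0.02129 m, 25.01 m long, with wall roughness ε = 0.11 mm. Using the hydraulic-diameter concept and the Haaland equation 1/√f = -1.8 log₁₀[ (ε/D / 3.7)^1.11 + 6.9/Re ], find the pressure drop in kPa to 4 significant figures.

ΔP ≈ 0.08049 kPa

Hydraulic diameter D_h = 4A/P = D_o - D_i = 0.06509 - 0.02129 = 0.0438 m.
Re = ρVD_h/μ = 0.5581·3.755·0.0438/1.14e-05 = 8052.
ε/D_h = 0.00011/0.0438 = 0.00251; Haaland gives 1/√f = -1.8 log₁₀[0.000304+0.000857] = 5.283, so f = 0.03583.
ΔP = f(L/D_h)(ρV²/2) = 0.03583·25.01/0.0438·3.935 = 80.49 Pa.
ΔP = 0.08049 kPa.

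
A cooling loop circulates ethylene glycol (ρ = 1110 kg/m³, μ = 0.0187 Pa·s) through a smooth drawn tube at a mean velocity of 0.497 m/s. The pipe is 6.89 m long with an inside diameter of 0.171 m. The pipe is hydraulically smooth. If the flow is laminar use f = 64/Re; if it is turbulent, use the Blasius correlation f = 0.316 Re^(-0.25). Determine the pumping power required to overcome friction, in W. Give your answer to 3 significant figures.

Reynolds number Re = ρVD/μ = 1110 · 0.497 · 0.171 / 0.0187 = 5045.
Re > 4000 → turbulent. Smooth-pipe (Blasius): f = 0.316 Re^(-0.25) = 0.316/(5045)^0.25 = 0.0375.
Darcy-Weisbach: ΔP = f(L/D)(ρV²/2) = 0.0375·(6.89/0.171)·(1110·0.497²/2) = 0.0375·40.29·137.1 = 207.1 Pa.
Q = V·A = 0.497·0.02297 = 0.01141 m³/s.
Pumping power P = QΔP = 0.01141·207.1 = 2.364 W = 2.36 W.

P ≈ 2.36 W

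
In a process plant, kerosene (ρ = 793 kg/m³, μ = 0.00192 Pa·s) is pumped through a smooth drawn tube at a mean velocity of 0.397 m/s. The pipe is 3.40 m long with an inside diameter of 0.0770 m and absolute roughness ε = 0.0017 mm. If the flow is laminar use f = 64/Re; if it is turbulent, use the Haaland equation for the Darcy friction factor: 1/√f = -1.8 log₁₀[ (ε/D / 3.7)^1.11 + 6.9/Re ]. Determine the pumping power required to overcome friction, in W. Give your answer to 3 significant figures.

P ≈ 0.148 W

Reynolds number Re = ρVD/μ = 793 · 0.397 · 0.077 / 0.00192 = 1.263e+04.
Re > 4000 → turbulent. Relative roughness ε/D = 1.7e-06/0.077 = 2.21e-05. Haaland: 1/√f = -1.8 log₁₀[(2.21e-05/3.7)^1.11 + 6.9/1.263e+04] = -1.8 log₁₀[1.59e-06 + 0.000547] = 5.87, so f = 0.02902.
Darcy-Weisbach: ΔP = f(L/D)(ρV²/2) = 0.02902·(3.4/0.077)·(793·0.397²/2) = 0.02902·44.16·62.49 = 80.08 Pa.
Q = V·A = 0.397·0.004657 = 0.001849 m³/s.
Pumping power P = QΔP = 0.001849·80.08 = 0.1480 W = 0.148 W.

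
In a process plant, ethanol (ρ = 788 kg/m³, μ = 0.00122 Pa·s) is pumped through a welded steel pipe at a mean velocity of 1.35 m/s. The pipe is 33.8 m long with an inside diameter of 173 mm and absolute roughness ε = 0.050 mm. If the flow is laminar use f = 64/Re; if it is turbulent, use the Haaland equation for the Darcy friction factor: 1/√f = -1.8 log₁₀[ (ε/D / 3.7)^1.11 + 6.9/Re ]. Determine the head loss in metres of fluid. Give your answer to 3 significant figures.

Reynolds number Re = ρVD/μ = 788 · 1.35 · 0.173 / 0.00122 = 1.509e+05.
Re > 4000 → turbulent. Relative roughness ε/D = 5e-05/0.173 = 0.000289. Haaland: 1/√f = -1.8 log₁₀[(0.000289/3.7)^1.11 + 6.9/1.509e+05] = -1.8 log₁₀[2.76e-05 + 4.57e-05] = 7.442, so f = 0.01805.
Darcy-Weisbach: ΔP = f(L/D)(ρV²/2) = 0.01805·(33.8/0.173)·(788·1.35²/2) = 0.01805·195.4·718.1 = 2533 Pa.
Head loss h_f = ΔP/(ρg) = 2533/(788·9.81) = 0.328 m.

h_f ≈ 0.328 m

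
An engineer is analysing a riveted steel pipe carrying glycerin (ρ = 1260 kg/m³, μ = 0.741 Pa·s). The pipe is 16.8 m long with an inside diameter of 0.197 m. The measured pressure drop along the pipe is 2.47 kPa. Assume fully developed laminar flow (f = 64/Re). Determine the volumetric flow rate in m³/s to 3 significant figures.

For laminar flow, f = 64/Re with Re = ρVD/μ, so Darcy-Weisbach reduces to ΔP = 32μLV/D². Solving for V: V = ΔP·D²/(32μL) = 2470·(0.197)²/(32·0.741·16.8) = 0.2406 m/s.
Check: Re = ρVD/μ = 1260·0.2406·0.197/0.741 = 80.61 < 2300, so the laminar assumption holds.
Q = V·A = 0.2406·(π/4·0.197²) = 0.007335 m³/s = 0.00733 m³/s.

Q ≈ 0.00733 m³/s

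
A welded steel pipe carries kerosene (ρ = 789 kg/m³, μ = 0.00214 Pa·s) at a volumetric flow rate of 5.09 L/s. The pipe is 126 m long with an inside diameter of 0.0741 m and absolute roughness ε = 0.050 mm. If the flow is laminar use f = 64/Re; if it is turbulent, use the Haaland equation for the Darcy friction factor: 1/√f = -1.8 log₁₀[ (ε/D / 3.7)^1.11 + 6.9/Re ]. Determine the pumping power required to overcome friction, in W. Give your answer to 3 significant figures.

Q = 5.09 L/s = 5.09/1000 = 0.00509 m³/s.
Cross-sectional area A = πD²/4 = π(0.0741)²/4 = 0.004312 m²; mean velocity V = Q/A = 0.00509/0.004312 = 1.18 m/s.
Reynolds number Re = ρVD/μ = 789 · 1.18 · 0.0741 / 0.00214 = 3.225e+04.
Re > 4000 → turbulent. Relative roughness ε/D = 5e-05/0.0741 = 0.000675. Haaland: 1/√f = -1.8 log₁₀[(0.000675/3.7)^1.11 + 6.9/3.225e+04] = -1.8 log₁₀[7.07e-05 + 0.000214] = 6.382, so f = 0.02455.
Darcy-Weisbach: ΔP = f(L/D)(ρV²/2) = 0.02455·(126/0.0741)·(789·1.18²/2) = 0.02455·1700·549.6 = 2.294e+04 Pa.
Pumping power P = QΔP = 0.00509·2.294e+04 = 116.8 W = 117 W.

P ≈ 117 W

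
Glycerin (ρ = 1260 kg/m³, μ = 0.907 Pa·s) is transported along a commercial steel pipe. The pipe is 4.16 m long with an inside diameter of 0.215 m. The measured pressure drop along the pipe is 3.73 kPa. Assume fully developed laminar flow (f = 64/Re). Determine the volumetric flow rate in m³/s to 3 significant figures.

Q ≈ 0.0518 m³/s

For laminar flow, f = 64/Re with Re = ρVD/μ, so Darcy-Weisbach reduces to ΔP = 32μLV/D². Solving for V: V = ΔP·D²/(32μL) = 3730·(0.215)²/(32·0.907·4.16) = 1.428 m/s.
Check: Re = ρVD/μ = 1260·1.428·0.215/0.907 = 426.5 < 2300, so the laminar assumption holds.
Q = V·A = 1.428·(π/4·0.215²) = 0.05184 m³/s = 0.0518 m³/s.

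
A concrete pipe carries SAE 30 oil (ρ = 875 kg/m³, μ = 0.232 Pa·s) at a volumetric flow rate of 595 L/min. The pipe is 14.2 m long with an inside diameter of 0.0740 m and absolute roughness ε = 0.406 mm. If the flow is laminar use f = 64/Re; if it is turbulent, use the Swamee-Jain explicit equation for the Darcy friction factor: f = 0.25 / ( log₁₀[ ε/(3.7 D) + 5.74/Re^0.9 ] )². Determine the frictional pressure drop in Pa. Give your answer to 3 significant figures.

ΔP ≈ 44400 Pa

Q = 595 L/min = 595/60000 = 0.009917 m³/s.
Cross-sectional area A = πD²/4 = π(0.074)²/4 = 0.004301 m²; mean velocity V = Q/A = 0.009917/0.004301 = 2.306 m/s.
Reynolds number Re = ρVD/μ = 875 · 2.306 · 0.074 / 0.232 = 643.5.
Re < 2300 → laminar flow, so f = 64/Re = 64/643.5 = 0.09945 (the turbulent correlation is not needed).
Darcy-Weisbach: ΔP = f(L/D)(ρV²/2) = 0.09945·(14.2/0.074)·(875·2.306²/2) = 0.09945·191.9·2326 = 4.439e+04 Pa.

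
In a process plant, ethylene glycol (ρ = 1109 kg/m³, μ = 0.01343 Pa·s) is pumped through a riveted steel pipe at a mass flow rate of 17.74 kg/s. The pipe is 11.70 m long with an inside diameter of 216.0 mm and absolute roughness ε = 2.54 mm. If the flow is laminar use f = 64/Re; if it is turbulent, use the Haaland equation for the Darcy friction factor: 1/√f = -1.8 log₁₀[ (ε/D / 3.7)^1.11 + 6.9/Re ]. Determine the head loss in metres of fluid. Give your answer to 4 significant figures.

A = πD²/4 = π(0.216)²/4 = 0.03664 m²; mean velocity V = ṁ/(ρA) = 17.74/(1109 · 0.03664) = 0.4365 m/s.
Reynolds number Re = ρVD/μ = 1109 · 0.4365 · 0.216 / 0.0134 = 7786.
Re > 4000 → turbulent. Relative roughness ε/D = 0.00254/0.216 = 0.0118. Haaland: 1/√f = -1.8 log₁₀[(0.0118/3.7)^1.11 + 6.9/7786] = -1.8 log₁₀[0.00169 + 0.000886] = 4.661, so f = 0.04603.
Darcy-Weisbach: ΔP = f(L/D)(ρV²/2) = 0.04603·(11.7/0.216)·(1109·0.4365²/2) = 0.04603·54.17·105.7 = 263.5 Pa.
Head loss h_f = ΔP/(ρg) = 263.5/(1109·9.81) = 0.02422 m.

h_f ≈ 0.02422 m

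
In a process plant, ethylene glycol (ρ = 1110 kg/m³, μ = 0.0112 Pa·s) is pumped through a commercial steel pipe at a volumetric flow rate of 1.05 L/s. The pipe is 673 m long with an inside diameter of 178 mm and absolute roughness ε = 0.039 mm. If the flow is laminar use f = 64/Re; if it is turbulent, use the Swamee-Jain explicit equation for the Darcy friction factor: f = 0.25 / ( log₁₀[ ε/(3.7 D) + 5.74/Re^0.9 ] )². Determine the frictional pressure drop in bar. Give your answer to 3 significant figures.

ΔP ≈ 0.00321 bar

Q = 1.05 L/s = 1.05/1000 = 0.00105 m³/s.
Cross-sectional area A = πD²/4 = π(0.178)²/4 = 0.02488 m²; mean velocity V = Q/A = 0.00105/0.02488 = 0.04219 m/s.
Reynolds number Re = ρVD/μ = 1110 · 0.04219 · 0.178 / 0.0112 = 744.4.
Re < 2300 → laminar flow, so f = 64/Re = 64/744.4 = 0.08598 (the turbulent correlation is not needed).
Darcy-Weisbach: ΔP = f(L/D)(ρV²/2) = 0.08598·(673/0.178)·(1110·0.04219²/2) = 0.08598·3781·0.9881 = 321.2 Pa.
ΔP = 321.2 Pa = 0.00321 bar.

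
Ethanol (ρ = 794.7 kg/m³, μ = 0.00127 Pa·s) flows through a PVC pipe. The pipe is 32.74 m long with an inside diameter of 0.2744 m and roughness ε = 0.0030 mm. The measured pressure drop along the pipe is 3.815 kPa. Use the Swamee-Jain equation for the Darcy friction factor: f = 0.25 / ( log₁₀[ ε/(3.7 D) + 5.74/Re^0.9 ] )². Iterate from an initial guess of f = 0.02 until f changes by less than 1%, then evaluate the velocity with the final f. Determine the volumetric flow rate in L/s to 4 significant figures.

Rearranging Darcy-Weisbach: V = √(2·ΔP·D/(f·L·ρ)). With ε/D = 3e-06/0.2744 = 1.09e-05, iterate starting from f = 0.02:
  f = 0.02 → V = √(2·3815·0.2744/(0.02·32.74·794.7)) = 2.006 m/s; Re = ρVD/μ = 3.444e+05; f → 0.01415
  f = 0.01415 → V = 2.385 m/s; Re = 4.095e+05; f → 0.01373
  f = 0.01373 → V = 2.421 m/s; Re = 4.157e+05; f → 0.01369
Converged (Δf/f < 1%). With the final f = 0.01369: V = √(2·3815·0.2744/(0.01369·32.74·794.7)) = 2.424 m/s.
Q = V·A = 2.424·(π/4·0.2744²) = 0.1434 m³/s = 143.4 L/s.

Q ≈ 143.4 L/s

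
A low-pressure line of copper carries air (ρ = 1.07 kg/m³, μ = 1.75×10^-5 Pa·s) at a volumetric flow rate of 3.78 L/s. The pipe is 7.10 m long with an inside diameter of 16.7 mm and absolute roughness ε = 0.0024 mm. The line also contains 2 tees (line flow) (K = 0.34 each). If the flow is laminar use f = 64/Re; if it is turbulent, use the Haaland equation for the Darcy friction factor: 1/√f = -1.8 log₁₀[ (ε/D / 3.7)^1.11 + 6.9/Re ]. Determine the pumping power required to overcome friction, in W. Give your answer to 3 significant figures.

P ≈ 7.27 W

Q = 3.78 L/s = 3.78/1000 = 0.00378 m³/s.
Cross-sectional area A = πD²/4 = π(0.0167)²/4 = 0.000219 m²; mean velocity V = Q/A = 0.00378/0.000219 = 17.26 m/s.
Reynolds number Re = ρVD/μ = 1.07 · 17.26 · 0.0167 / 1.75e-05 = 1.762e+04.
Re > 4000 → turbulent. Relative roughness ε/D = 2.4e-06/0.0167 = 0.000144. Haaland: 1/√f = -1.8 log₁₀[(0.000144/3.7)^1.11 + 6.9/1.762e+04] = -1.8 log₁₀[1.27e-05 + 0.000392] = 6.108, so f = 0.0268.
Total minor-loss coefficient ΣK = 2·0.34 = 0.68.
ΔP = [f·L/D + ΣK]·(ρV²/2) = [0.0268·7.1/0.0167 + 0.68]·(1.07·17.26²/2) = [11.4 + 0.68]·159.3 = 1924 Pa.
Pumping power P = QΔP = 0.00378·1924 = 7.273 W = 7.27 W.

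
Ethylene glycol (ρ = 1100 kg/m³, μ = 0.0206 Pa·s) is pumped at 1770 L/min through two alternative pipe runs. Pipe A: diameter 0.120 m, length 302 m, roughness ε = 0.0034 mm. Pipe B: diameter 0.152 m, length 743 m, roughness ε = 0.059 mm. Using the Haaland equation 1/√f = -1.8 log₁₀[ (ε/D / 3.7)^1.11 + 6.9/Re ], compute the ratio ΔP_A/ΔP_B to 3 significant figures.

ΔP_A/ΔP_B ≈ 1.22

Pipe A: V = Q/A = 0.0295/0.01131 = 2.608 m/s; Re = 1.671e+04; ε/D = 2.83e-05; Haaland → f = 0.02698; ΔP_A = f(L/D)(ρV²/2) = 2.541e+05 Pa.
Pipe B: V = Q/A = 0.0295/0.01815 = 1.626 m/s; Re = 1.32e+04; ε/D = 0.000388; Haaland → f = 0.0292; ΔP_B = f(L/D)(ρV²/2) = 2.075e+05 Pa.
ΔP_A/ΔP_B = 2.541e+05/2.075e+05 = 1.22.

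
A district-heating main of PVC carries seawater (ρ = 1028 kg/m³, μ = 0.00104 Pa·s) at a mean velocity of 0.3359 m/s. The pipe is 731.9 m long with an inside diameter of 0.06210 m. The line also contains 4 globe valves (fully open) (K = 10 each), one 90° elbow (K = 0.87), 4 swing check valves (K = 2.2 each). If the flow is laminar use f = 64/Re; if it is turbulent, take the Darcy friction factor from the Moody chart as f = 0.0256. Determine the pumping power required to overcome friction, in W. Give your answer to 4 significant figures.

P ≈ 20.73 W

Reynolds number Re = ρVD/μ = 1028 · 0.3359 · 0.0621 / 0.00104 = 2.062e+04.
Re > 4000 → turbulent; use the Moody-chart value f = 0.0256.
Total minor-loss coefficient ΣK = 4·10 + 1·0.87 + 4·2.2 = 49.7.
ΔP = [f·L/D + ΣK]·(ρV²/2) = [0.0256·731.9/0.0621 + 49.7]·(1028·0.3359²/2) = [301.7 + 49.7]·57.99 = 2.038e+04 Pa.
Q = V·A = 0.3359·0.003029 = 0.001017 m³/s.
Pumping power P = QΔP = 0.001017·2.038e+04 = 20.733 W = 20.73 W.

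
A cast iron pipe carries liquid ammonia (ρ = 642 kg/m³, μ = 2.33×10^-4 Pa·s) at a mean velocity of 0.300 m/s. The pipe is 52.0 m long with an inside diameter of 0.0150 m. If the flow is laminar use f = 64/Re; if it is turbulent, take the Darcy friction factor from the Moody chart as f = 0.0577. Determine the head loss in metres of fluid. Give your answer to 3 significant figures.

Reynolds number Re = ρVD/μ = 642 · 0.3 · 0.015 / 0.000233 = 1.24e+04.
Re > 4000 → turbulent; use the Moody-chart value f = 0.0577.
Darcy-Weisbach: ΔP = f(L/D)(ρV²/2) = 0.0577·(52/0.015)·(642·0.3²/2) = 0.0577·3467·28.89 = 5779 Pa.
Head loss h_f = ΔP/(ρg) = 5779/(642·9.81) = 0.918 m.

h_f ≈ 0.918 m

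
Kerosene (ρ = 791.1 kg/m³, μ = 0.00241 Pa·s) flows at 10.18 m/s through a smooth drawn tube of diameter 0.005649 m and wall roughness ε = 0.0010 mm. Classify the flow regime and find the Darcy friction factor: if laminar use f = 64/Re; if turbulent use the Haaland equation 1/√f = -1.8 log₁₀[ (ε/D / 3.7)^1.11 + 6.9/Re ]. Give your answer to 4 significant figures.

Re = ρVD/μ = 791.1·10.18·0.005649/0.00241 = 1.888e+04.
Re > 4000 → turbulent. ε/D = 1e-06/0.005649 = 0.000177; Haaland: 1/√f = -1.8 log₁₀[1.6e-05 + 0.000366] = 6.153, so f = 0.02641.

f ≈ 0.02641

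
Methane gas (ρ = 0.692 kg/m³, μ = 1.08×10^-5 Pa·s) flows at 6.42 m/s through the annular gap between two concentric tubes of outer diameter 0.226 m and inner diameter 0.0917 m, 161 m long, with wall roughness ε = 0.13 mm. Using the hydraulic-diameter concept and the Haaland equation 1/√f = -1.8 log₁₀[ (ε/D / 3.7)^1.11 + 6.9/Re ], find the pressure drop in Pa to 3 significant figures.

ΔP ≈ 399 Pa

Hydraulic diameter D_h = 4A/P = D_o - D_i = 0.226 - 0.0917 = 0.1343 m.
Re = ρVD_h/μ = 0.692·6.42·0.1343/1.08e-05 = 5.525e+04.
ε/D_h = 0.00013/0.1343 = 0.000968; Haaland gives 1/√f = -1.8 log₁₀[0.000106+0.000125] = 6.547, so f = 0.02333.
ΔP = f(L/D_h)(ρV²/2) = 0.02333·161/0.1343·14.26 = 398.8 Pa.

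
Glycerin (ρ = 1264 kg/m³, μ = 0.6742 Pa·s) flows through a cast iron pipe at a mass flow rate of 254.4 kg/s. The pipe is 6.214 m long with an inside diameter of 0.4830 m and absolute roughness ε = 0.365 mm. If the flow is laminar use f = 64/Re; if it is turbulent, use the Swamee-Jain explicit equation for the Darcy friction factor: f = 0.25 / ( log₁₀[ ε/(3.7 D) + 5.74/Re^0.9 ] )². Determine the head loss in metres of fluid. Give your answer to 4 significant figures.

A = πD²/4 = π(0.483)²/4 = 0.1832 m²; mean velocity V = ṁ/(ρA) = 254.4/(1264 · 0.1832) = 1.098 m/s.
Reynolds number Re = ρVD/μ = 1264 · 1.098 · 0.483 / 0.674 = 994.7.
Re < 2300 → laminar flow, so f = 64/Re = 64/994.7 = 0.06434 (the turbulent correlation is not needed).
Darcy-Weisbach: ΔP = f(L/D)(ρV²/2) = 0.06434·(6.214/0.483)·(1264·1.098²/2) = 0.06434·12.87·762.6 = 631.3 Pa.
Head loss h_f = ΔP/(ρg) = 631.3/(1264·9.81) = 0.05091 m.

h_f ≈ 0.05091 m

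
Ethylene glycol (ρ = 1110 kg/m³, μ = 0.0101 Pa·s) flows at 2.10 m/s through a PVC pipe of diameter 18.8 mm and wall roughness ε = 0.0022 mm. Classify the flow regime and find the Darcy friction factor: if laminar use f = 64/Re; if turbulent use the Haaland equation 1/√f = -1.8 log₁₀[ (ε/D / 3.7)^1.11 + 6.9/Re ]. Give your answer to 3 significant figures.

f ≈ 0.0395

Re = ρVD/μ = 1110·2.1·0.0188/0.0101 = 4339.
Re > 4000 → turbulent. ε/D = 2.2e-06/0.0188 = 0.000117; Haaland: 1/√f = -1.8 log₁₀[1.01e-05 + 0.00159] = 5.032, so f = 0.03949.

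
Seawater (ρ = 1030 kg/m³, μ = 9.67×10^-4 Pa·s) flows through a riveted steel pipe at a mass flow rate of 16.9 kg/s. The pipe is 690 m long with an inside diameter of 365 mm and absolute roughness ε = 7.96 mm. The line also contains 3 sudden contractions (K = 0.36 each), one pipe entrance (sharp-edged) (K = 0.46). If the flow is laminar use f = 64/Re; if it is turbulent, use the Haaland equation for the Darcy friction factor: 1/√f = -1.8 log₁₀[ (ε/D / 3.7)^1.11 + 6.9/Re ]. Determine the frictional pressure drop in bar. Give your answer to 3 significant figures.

A = πD²/4 = π(0.365)²/4 = 0.1046 m²; mean velocity V = ṁ/(ρA) = 16.9/(1030 · 0.1046) = 0.1568 m/s.
Reynolds number Re = ρVD/μ = 1030 · 0.1568 · 0.365 / 0.000967 = 6.096e+04.
Re > 4000 → turbulent. Relative roughness ε/D = 0.00796/0.365 = 0.0218. Haaland: 1/√f = -1.8 log₁₀[(0.0218/3.7)^1.11 + 6.9/6.096e+04] = -1.8 log₁₀[0.00335 + 0.000113] = 4.429, so f = 0.05098.
Total minor-loss coefficient ΣK = 3·0.36 + 1·0.46 = 1.54.
ΔP = [f·L/D + ΣK]·(ρV²/2) = [0.05098·690/0.365 + 1.54]·(1030·0.1568²/2) = [96.38 + 1.54]·12.66 = 1240 Pa.
ΔP = 1240 Pa = 0.0124 bar.

ΔP ≈ 0.0124 bar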